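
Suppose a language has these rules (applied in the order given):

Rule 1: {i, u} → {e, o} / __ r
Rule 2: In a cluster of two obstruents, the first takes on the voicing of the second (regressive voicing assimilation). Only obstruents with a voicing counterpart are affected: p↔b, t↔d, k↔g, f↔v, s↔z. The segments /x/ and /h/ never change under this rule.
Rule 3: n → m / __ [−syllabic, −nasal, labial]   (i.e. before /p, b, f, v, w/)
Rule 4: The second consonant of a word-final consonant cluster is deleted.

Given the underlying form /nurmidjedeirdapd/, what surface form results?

Rule 1 (pre-rhotic lowering): /u/ is a high vowel immediately before /r/, so it lowers to [o]. /i/ is a high vowel immediately before /r/, so it lowers to [e]. /nurmidjedeirdapd/ → normidjedeerdapd.
Rule 2 (regressive voicing assimilation): /p/ precedes the voiced obstruent /d/, so it voices to [b] by assimilation. /normidjedeerdapd/ → normidjedeerdabd.
Rule 3 (nasal place assimilation): no segment meets the environment; /normidjedeerdabd/ is unchanged.
Rule 4 (final cluster simplification): /d/ is the second consonant of a word-final cluster /bd/, so it deletes. /normidjedeerdabd/ → normidjedeerdab.

normidjedeerdab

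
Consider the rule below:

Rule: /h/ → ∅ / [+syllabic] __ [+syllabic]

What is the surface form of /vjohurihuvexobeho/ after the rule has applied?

/h/ occurs between vowels /o/ and /u/, so it deletes.
/h/ occurs between vowels /i/ and /u/, so it deletes.
/h/ occurs between vowels /e/ and /o/, so it deletes.
Surface form: [vjouriuvexobeo].

vjouriuvexobeo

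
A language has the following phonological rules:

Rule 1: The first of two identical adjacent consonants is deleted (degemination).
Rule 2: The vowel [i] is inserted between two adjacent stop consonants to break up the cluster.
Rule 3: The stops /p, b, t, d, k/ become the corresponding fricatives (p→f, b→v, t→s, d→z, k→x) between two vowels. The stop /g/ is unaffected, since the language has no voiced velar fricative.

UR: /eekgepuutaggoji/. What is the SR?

Rule 1 (degemination): /gg/ is a geminate; the first /g/ deletes. /eekgepuutaggoji/ → eekgepuutagoji.
Rule 2 (stop-cluster i-epenthesis): /k/ and /g/ form a stop–stop cluster, so [i] is inserted between them. /eekgepuutagoji/ → eekigepuutagoji.
Rule 3 (intervocalic spirantization): /k/ is a stop between vowels /e/ and /i/, so it spirantizes to the fricative [x]. /p/ is a stop between vowels /e/ and /u/, so it spirantizes to the fricative [f]. /t/ is a stop between vowels /u/ and /a/, so it spirantizes to the fricative [s]. /eekigepuutagoji/ → eexigefuusagoji.

eexigefuusagoji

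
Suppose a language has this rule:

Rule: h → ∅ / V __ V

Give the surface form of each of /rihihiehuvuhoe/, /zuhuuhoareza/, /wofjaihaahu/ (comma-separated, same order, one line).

riiieuvuoe, zuuuoareza, wofjaiaau

/rihihiehuvuhoe/: /h/ occurs between vowels /i/ and /i/, so it deletes. /h/ occurs between vowels /i/ and /i/, so it deletes. /h/ occurs between vowels /e/ and /u/, so it deletes. /h/ occurs between vowels /u/ and /o/, so it deletes. → [riiieuvuoe].
/zuhuuhoareza/: /h/ occurs between vowels /u/ and /u/, so it deletes. /h/ occurs between vowels /u/ and /o/, so it deletes. → [zuuuoareza].
/wofjaihaahu/: /h/ occurs between vowels /i/ and /a/, so it deletes. /h/ occurs between vowels /a/ and /u/, so it deletes. → [wofjaiaau].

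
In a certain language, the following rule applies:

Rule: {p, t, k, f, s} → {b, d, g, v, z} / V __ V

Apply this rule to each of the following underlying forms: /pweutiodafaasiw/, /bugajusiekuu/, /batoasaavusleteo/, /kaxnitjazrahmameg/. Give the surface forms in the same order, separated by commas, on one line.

/pweutiodafaasiw/: /t/ is a voiceless obstruent between vowels /u/ and /i/, so it voices to [d]. /f/ is a voiceless obstruent between vowels /a/ and /a/, so it voices to [v]. /s/ is a voiceless obstruent between vowels /a/ and /i/, so it voices to [z]. → [pweudiodavaaziw].
/bugajusiekuu/: /s/ is a voiceless obstruent between vowels /u/ and /i/, so it voices to [z]. /k/ is a voiceless obstruent between vowels /e/ and /u/, so it voices to [g]. → [bugajuzieguu].
/batoasaavusleteo/: /t/ is a voiceless obstruent between vowels /a/ and /o/, so it voices to [d]. /s/ is a voiceless obstruent between vowels /a/ and /a/, so it voices to [z]. /t/ is a voiceless obstruent between vowels /e/ and /e/, so it voices to [d]. → [badoazaavusledeo].
/kaxnitjazrahmameg/: the rule's environment is not met; surfaces unchanged as [kaxnitjazrahmameg].

pweudiodavaaziw, bugajuzieguu, badoazaavusledeo, kaxnitjazrahmameg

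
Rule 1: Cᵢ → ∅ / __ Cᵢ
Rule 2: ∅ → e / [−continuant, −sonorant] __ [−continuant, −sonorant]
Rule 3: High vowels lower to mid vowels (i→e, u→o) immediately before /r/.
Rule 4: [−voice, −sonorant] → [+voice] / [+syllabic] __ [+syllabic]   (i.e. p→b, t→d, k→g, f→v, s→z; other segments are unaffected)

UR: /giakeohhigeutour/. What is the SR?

giageohigeudoor

Rule 1 (degemination): /hh/ is a geminate; the first /h/ deletes. /giakeohhigeutour/ → giakeohigeutour.
Rule 2 (stop-cluster e-epenthesis): no segment meets the environment; /giakeohigeutour/ is unchanged.
Rule 3 (pre-rhotic lowering): /u/ is a high vowel immediately before /r/, so it lowers to [o]. /giakeohigeutour/ → giakeohigeutoor.
Rule 4 (intervocalic voicing): /k/ is a voiceless obstruent between vowels /a/ and /e/, so it voices to [g]. /t/ is a voiceless obstruent between vowels /u/ and /o/, so it voices to [d]. /giakeohigeutoor/ → giageohigeudoor.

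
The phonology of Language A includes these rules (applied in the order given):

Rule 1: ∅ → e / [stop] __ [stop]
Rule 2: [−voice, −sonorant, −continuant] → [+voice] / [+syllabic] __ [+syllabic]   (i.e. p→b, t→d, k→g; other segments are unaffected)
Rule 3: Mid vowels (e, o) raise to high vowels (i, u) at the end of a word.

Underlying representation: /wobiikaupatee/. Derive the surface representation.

wobiigaubadei

Rule 1 (stop-cluster e-epenthesis): no segment meets the environment; /wobiikaupatee/ is unchanged.
Rule 2 (intervocalic voicing): /k/ is a voiceless stop between vowels /i/ and /a/, so it voices to [g]. /p/ is a voiceless stop between vowels /u/ and /a/, so it voices to [b]. /t/ is a voiceless stop between vowels /a/ and /e/, so it voices to [d]. /wobiikaupatee/ → wobiigaubadee.
Rule 3 (final vowel raising): /e/ is a mid vowel in word-final position, so it raises to [i]. /wobiigaubadee/ → wobiigaubadei.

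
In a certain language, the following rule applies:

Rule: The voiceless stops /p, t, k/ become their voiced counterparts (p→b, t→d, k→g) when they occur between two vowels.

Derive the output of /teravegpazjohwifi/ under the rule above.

teravegpazjohwifi

No segment of /teravegpazjohwifi/ meets the structural description of the rule, so the form surfaces unchanged.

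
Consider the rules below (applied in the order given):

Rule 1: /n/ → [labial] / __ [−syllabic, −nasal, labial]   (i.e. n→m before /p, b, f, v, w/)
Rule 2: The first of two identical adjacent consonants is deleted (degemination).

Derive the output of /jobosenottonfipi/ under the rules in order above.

jobosenotomfipi

Rule 1 (nasal place assimilation): /n/ precedes the labial consonant /f/, so it assimilates in place to [m]. /jobosenottonfipi/ → jobosenottomfipi.
Rule 2 (degemination): /tt/ is a geminate; the first /t/ deletes. /jobosenottomfipi/ → jobosenotomfipi.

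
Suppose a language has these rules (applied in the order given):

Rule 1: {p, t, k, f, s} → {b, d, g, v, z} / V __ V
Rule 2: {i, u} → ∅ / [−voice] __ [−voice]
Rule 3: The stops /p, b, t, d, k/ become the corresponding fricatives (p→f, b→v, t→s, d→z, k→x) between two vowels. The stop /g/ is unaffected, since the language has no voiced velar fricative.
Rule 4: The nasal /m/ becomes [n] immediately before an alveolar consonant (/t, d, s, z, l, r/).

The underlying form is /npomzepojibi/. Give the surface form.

nponzevojivi

Rule 1 (intervocalic voicing): /p/ is a voiceless obstruent between vowels /e/ and /o/, so it voices to [b]. /npomzepojibi/ → npomzebojibi.
Rule 2 (high vowel syncope): no segment meets the environment; /npomzebojibi/ is unchanged.
Rule 3 (intervocalic spirantization): /b/ is a stop between vowels /e/ and /o/, so it spirantizes to the fricative [v]. /b/ is a stop between vowels /i/ and /i/, so it spirantizes to the fricative [v]. /npomzebojibi/ → npomzevojivi.
Rule 4 (nasal place assimilation): /m/ precedes the alveolar consonant /z/, so it assimilates in place to [n]. /npomzevojivi/ → nponzevojivi.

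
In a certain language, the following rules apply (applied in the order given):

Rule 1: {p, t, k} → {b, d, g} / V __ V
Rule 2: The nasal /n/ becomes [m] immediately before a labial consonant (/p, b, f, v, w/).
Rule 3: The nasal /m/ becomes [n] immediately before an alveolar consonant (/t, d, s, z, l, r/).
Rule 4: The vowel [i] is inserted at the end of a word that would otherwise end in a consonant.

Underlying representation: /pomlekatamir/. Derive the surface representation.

Rule 1 (intervocalic voicing): /k/ is a voiceless stop between vowels /e/ and /a/, so it voices to [g]. /t/ is a voiceless stop between vowels /a/ and /a/, so it voices to [d]. /pomlekatamir/ → pomlegadamir.
Rule 2 (nasal place assimilation): no segment meets the environment; /pomlegadamir/ is unchanged.
Rule 3 (nasal place assimilation): /m/ precedes the alveolar consonant /l/, so it assimilates in place to [n]. /pomlegadamir/ → ponlegadamir.
Rule 4 (final i-epenthesis): the form ends in the consonant /r/, so [i] is inserted word-finally. /ponlegadamir/ → ponlegadamiri.

ponlegadamiri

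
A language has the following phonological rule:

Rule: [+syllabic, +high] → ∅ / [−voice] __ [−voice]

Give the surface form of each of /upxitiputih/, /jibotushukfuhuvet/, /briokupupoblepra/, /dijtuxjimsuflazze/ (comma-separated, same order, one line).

upxtpth, jibotshkfhuvet, briokppoblepra, dijtxjimsflazze

/upxitiputih/: /i/ is a high vowel flanked by voiceless consonants /x/ and /t/, so it deletes. /i/ is a high vowel flanked by voiceless consonants /t/ and /p/, so it deletes. /u/ is a high vowel flanked by voiceless consonants /p/ and /t/, so it deletes. /i/ is a high vowel flanked by voiceless consonants /t/ and /h/, so it deletes. → [upxtpth].
/jibotushukfuhuvet/: /u/ is a high vowel flanked by voiceless consonants /t/ and /s/, so it deletes. /u/ is a high vowel flanked by voiceless consonants /h/ and /k/, so it deletes. /u/ is a high vowel flanked by voiceless consonants /f/ and /h/, so it deletes. → [jibotshkfhuvet].
/briokupupoblepra/: /u/ is a high vowel flanked by voiceless consonants /k/ and /p/, so it deletes. /u/ is a high vowel flanked by voiceless consonants /p/ and /p/, so it deletes. → [briokppoblepra].
/dijtuxjimsuflazze/: /u/ is a high vowel flanked by voiceless consonants /t/ and /x/, so it deletes. /u/ is a high vowel flanked by voiceless consonants /s/ and /f/, so it deletes. → [dijtxjimsflazze].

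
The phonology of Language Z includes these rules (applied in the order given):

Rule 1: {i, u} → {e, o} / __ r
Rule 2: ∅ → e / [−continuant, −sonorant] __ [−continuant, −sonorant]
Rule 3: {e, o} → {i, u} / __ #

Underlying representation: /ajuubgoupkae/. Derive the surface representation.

ajuubegoupekai

Rule 1 (pre-rhotic lowering): no segment meets the environment; /ajuubgoupkae/ is unchanged.
Rule 2 (stop-cluster e-epenthesis): /b/ and /g/ form a stop–stop cluster, so [e] is inserted between them. /p/ and /k/ form a stop–stop cluster, so [e] is inserted between them. /ajuubgoupkae/ → ajuubegoupekae.
Rule 3 (final vowel raising): /e/ is a mid vowel in word-final position, so it raises to [i]. /ajuubegoupekae/ → ajuubegoupekai.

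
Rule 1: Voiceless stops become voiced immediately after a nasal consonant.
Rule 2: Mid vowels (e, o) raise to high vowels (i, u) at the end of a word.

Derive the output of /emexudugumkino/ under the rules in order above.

emexudugumginu

Rule 1 (post-nasal voicing): /k/ is a voiceless stop immediately after the nasal /m/, so it voices to [g]. /emexudugumkino/ → emexudugumgino.
Rule 2 (final vowel raising): /o/ is a mid vowel in word-final position, so it raises to [u]. /emexudugumgino/ → emexudugumginu.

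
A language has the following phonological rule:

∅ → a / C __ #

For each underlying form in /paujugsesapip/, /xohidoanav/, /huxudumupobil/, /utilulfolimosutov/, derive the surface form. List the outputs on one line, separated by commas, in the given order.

paujugsesapipa, xohidoanava, huxudumupobila, utilulfolimosutova

/paujugsesapip/: the form ends in the consonant /p/, so [a] is inserted word-finally. → [paujugsesapipa].
/xohidoanav/: the form ends in the consonant /v/, so [a] is inserted word-finally. → [xohidoanava].
/huxudumupobil/: the form ends in the consonant /l/, so [a] is inserted word-finally. → [huxudumupobila].
/utilulfolimosutov/: the form ends in the consonant /v/, so [a] is inserted word-finally. → [utilulfolimosutova].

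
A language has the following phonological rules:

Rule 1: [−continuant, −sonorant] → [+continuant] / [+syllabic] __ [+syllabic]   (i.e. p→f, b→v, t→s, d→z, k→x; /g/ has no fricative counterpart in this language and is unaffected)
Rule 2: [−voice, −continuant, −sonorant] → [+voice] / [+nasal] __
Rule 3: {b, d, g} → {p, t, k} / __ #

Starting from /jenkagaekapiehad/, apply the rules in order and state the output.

Rule 1 (intervocalic spirantization): /k/ is a stop between vowels /e/ and /a/, so it spirantizes to the fricative [x]. /p/ is a stop between vowels /a/ and /i/, so it spirantizes to the fricative [f]. /jenkagaekapiehad/ → jenkagaexafiehad.
Rule 2 (post-nasal voicing): /k/ is a voiceless stop immediately after the nasal /n/, so it voices to [g]. /jenkagaexafiehad/ → jengagaexafiehad.
Rule 3 (final devoicing): /d/ is a voiced stop in word-final position, so it devoices to [t]. /jengagaexafiehad/ → jengagaexafiehat.

jengagaexafiehat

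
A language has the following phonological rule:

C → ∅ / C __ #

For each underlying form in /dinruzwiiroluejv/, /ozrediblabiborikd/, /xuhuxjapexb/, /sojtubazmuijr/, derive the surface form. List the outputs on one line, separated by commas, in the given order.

dinruzwiiroluej, ozrediblabiborik, xuhuxjapex, sojtubazmuij

/dinruzwiiroluejv/: /v/ is the second consonant of a word-final cluster /jv/, so it deletes. → [dinruzwiiroluej].
/ozrediblabiborikd/: /d/ is the second consonant of a word-final cluster /kd/, so it deletes. → [ozrediblabiborik].
/xuhuxjapexb/: /b/ is the second consonant of a word-final cluster /xb/, so it deletes. → [xuhuxjapex].
/sojtubazmuijr/: /r/ is the second consonant of a word-final cluster /jr/, so it deletes. → [sojtubazmuij].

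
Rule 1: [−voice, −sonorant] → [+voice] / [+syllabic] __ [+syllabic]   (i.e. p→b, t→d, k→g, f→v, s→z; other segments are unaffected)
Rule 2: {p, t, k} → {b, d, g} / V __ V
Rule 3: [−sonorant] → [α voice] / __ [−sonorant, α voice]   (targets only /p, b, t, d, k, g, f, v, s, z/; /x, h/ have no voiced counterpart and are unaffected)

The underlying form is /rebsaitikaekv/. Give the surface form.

Rule 1 (intervocalic voicing): /t/ is a voiceless obstruent between vowels /i/ and /i/, so it voices to [d]. /k/ is a voiceless obstruent between vowels /i/ and /a/, so it voices to [g]. /rebsaitikaekv/ → rebsaidigaekv.
Rule 2 (intervocalic voicing): no segment meets the environment; /rebsaidigaekv/ is unchanged.
Rule 3 (regressive voicing assimilation): /b/ precedes the voiceless obstruent /s/, so it devoices to [p] by assimilation. /k/ precedes the voiced obstruent /v/, so it voices to [g] by assimilation. /rebsaidigaekv/ → repsaidigaegv.

repsaidigaegv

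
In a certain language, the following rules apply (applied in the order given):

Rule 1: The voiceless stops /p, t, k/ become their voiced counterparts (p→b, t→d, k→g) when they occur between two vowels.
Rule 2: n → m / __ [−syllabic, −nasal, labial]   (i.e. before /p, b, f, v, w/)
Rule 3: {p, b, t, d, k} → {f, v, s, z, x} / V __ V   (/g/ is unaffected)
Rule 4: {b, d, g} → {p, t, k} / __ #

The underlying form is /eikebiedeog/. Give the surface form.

Rule 1 (intervocalic voicing): /k/ is a voiceless stop between vowels /i/ and /e/, so it voices to [g]. /eikebiedeog/ → eigebiedeog.
Rule 2 (nasal place assimilation): no segment meets the environment; /eigebiedeog/ is unchanged.
Rule 3 (intervocalic spirantization): /b/ is a stop between vowels /e/ and /i/, so it spirantizes to the fricative [v]. /d/ is a stop between vowels /e/ and /e/, so it spirantizes to the fricative [z]. /eigebiedeog/ → eigeviezeog.
Rule 4 (final devoicing): /g/ is a voiced stop in word-final position, so it devoices to [k]. /eigeviezeog/ → eigeviezeok.

eigeviezeok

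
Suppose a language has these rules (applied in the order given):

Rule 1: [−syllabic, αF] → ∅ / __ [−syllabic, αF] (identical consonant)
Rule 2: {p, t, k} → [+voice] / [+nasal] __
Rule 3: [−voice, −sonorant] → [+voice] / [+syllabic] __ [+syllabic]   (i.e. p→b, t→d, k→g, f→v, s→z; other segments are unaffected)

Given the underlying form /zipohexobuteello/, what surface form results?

zibohexobudeelo

Rule 1 (degemination): /ll/ is a geminate; the first /l/ deletes. /zipohexobuteello/ → zipohexobuteelo.
Rule 2 (post-nasal voicing): no segment meets the environment; /zipohexobuteelo/ is unchanged.
Rule 3 (intervocalic voicing): /p/ is a voiceless obstruent between vowels /i/ and /o/, so it voices to [b]. /t/ is a voiceless obstruent between vowels /u/ and /e/, so it voices to [d]. /zipohexobuteelo/ → zibohexobudeelo.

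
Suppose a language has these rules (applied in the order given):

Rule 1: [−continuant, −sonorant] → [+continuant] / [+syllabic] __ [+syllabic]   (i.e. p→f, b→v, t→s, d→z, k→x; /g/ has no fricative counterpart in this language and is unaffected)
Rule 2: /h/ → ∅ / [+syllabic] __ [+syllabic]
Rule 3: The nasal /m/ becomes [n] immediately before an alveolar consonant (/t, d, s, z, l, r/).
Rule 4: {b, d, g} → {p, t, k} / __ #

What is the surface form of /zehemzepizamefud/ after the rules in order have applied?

zeenzefizamefut

Rule 1 (intervocalic spirantization): /p/ is a stop between vowels /e/ and /i/, so it spirantizes to the fricative [f]. /zehemzepizamefud/ → zehemzefizamefud.
Rule 2 (intervocalic h-deletion): /h/ occurs between vowels /e/ and /e/, so it deletes. /zehemzefizamefud/ → zeemzefizamefud.
Rule 3 (nasal place assimilation): /m/ precedes the alveolar consonant /z/, so it assimilates in place to [n]. /zeemzefizamefud/ → zeenzefizamefud.
Rule 4 (final devoicing): /d/ is a voiced stop in word-final position, so it devoices to [t]. /zeenzefizamefud/ → zeenzefizamefut.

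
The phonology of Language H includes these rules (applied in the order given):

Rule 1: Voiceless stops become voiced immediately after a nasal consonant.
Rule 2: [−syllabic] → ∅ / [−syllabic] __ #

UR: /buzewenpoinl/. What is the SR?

Rule 1 (post-nasal voicing): /p/ is a voiceless stop immediately after the nasal /n/, so it voices to [b]. /buzewenpoinl/ → buzewenboinl.
Rule 2 (final cluster simplification): /l/ is the second consonant of a word-final cluster /nl/, so it deletes. /buzewenboinl/ → buzewenboin.

buzewenboin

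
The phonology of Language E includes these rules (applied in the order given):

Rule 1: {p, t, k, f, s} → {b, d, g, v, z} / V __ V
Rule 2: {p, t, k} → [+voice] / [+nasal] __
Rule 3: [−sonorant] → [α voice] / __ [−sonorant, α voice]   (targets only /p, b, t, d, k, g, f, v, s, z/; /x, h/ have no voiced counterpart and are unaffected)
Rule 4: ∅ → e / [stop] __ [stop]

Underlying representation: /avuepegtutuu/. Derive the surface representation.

Rule 1 (intervocalic voicing): /p/ is a voiceless obstruent between vowels /e/ and /e/, so it voices to [b]. /t/ is a voiceless obstruent between vowels /u/ and /u/, so it voices to [d]. /avuepegtutuu/ → avuebegtuduu.
Rule 2 (post-nasal voicing): no segment meets the environment; /avuebegtuduu/ is unchanged.
Rule 3 (regressive voicing assimilation): /g/ precedes the voiceless obstruent /t/, so it devoices to [k] by assimilation. /avuebegtuduu/ → avuebektuduu.
Rule 4 (stop-cluster e-epenthesis): /k/ and /t/ form a stop–stop cluster, so [e] is inserted between them. /avuebektuduu/ → avuebeketuduu.

avuebeketuduu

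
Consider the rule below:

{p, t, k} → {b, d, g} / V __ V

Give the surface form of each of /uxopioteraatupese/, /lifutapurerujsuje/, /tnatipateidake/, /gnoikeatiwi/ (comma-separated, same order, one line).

/uxopioteraatupese/: /p/ is a voiceless stop between vowels /o/ and /i/, so it voices to [b]. /t/ is a voiceless stop between vowels /o/ and /e/, so it voices to [d]. /t/ is a voiceless stop between vowels /a/ and /u/, so it voices to [d]. /p/ is a voiceless stop between vowels /u/ and /e/, so it voices to [b]. → [uxobioderaadubese].
/lifutapurerujsuje/: /t/ is a voiceless stop between vowels /u/ and /a/, so it voices to [d]. /p/ is a voiceless stop between vowels /a/ and /u/, so it voices to [b]. → [lifudaburerujsuje].
/tnatipateidake/: /t/ is a voiceless stop between vowels /a/ and /i/, so it voices to [d]. /p/ is a voiceless stop between vowels /i/ and /a/, so it voices to [b]. /t/ is a voiceless stop between vowels /a/ and /e/, so it voices to [d]. /k/ is a voiceless stop between vowels /a/ and /e/, so it voices to [g]. → [tnadibadeidage].
/gnoikeatiwi/: /k/ is a voiceless stop between vowels /i/ and /e/, so it voices to [g]. /t/ is a voiceless stop between vowels /a/ and /i/, so it voices to [d]. → [gnoigeadiwi].

uxobioderaadubese, lifudaburerujsuje, tnadibadeidage, gnoigeadiwi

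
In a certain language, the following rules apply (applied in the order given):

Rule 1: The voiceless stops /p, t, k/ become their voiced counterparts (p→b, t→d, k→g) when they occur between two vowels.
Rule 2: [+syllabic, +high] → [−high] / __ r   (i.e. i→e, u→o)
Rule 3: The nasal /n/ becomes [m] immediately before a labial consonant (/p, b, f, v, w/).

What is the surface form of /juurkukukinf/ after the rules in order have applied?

juorkugugimf

Rule 1 (intervocalic voicing): /k/ is a voiceless stop between vowels /u/ and /u/, so it voices to [g]. /k/ is a voiceless stop between vowels /u/ and /i/, so it voices to [g]. /juurkukukinf/ → juurkuguginf.
Rule 2 (pre-rhotic lowering): /u/ is a high vowel immediately before /r/, so it lowers to [o]. /juurkuguginf/ → juorkuguginf.
Rule 3 (nasal place assimilation): /n/ precedes the labial consonant /f/, so it assimilates in place to [m]. /juorkuguginf/ → juorkugugimf.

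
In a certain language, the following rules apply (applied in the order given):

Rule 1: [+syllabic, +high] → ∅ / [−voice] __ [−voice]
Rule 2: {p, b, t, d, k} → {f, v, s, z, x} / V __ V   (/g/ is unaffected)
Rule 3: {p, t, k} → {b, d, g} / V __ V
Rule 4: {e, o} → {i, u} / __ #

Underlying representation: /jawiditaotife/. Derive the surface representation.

jawizisaotfi

Rule 1 (high vowel syncope): /i/ is a high vowel flanked by voiceless consonants /t/ and /f/, so it deletes. /jawiditaotife/ → jawiditaotfe.
Rule 2 (intervocalic spirantization): /d/ is a stop between vowels /i/ and /i/, so it spirantizes to the fricative [z]. /t/ is a stop between vowels /i/ and /a/, so it spirantizes to the fricative [s]. /jawiditaotfe/ → jawizisaotfe.
Rule 3 (intervocalic voicing): no segment meets the environment; /jawizisaotfe/ is unchanged.
Rule 4 (final vowel raising): /e/ is a mid vowel in word-final position, so it raises to [i]. /jawizisaotfe/ → jawizisaotfi.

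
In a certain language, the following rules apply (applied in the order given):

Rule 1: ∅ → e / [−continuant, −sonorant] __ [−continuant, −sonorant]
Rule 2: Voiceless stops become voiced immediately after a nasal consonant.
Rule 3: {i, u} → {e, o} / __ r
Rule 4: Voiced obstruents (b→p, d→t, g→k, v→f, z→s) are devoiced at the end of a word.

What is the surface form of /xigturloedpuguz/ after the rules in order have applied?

xigetorloedepugus

Rule 1 (stop-cluster e-epenthesis): /g/ and /t/ form a stop–stop cluster, so [e] is inserted between them. /d/ and /p/ form a stop–stop cluster, so [e] is inserted between them. /xigturloedpuguz/ → xigeturloedepuguz.
Rule 2 (post-nasal voicing): no segment meets the environment; /xigeturloedepuguz/ is unchanged.
Rule 3 (pre-rhotic lowering): /u/ is a high vowel immediately before /r/, so it lowers to [o]. /xigeturloedepuguz/ → xigetorloedepuguz.
Rule 4 (final devoicing): /z/ is a voiced obstruent in word-final position, so it devoices to [s]. /xigetorloedepuguz/ → xigetorloedepugus.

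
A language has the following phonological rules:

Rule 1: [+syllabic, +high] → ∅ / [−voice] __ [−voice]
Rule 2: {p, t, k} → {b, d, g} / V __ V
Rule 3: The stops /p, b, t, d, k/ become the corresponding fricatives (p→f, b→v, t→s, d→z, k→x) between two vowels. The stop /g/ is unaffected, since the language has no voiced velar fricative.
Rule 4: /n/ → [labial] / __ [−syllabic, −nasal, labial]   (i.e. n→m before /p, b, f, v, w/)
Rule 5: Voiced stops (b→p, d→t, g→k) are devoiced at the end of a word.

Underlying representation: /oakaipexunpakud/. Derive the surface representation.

oagaivexumpagut

Rule 1 (high vowel syncope): no segment meets the environment; /oakaipexunpakud/ is unchanged.
Rule 2 (intervocalic voicing): /k/ is a voiceless stop between vowels /a/ and /a/, so it voices to [g]. /p/ is a voiceless stop between vowels /i/ and /e/, so it voices to [b]. /k/ is a voiceless stop between vowels /a/ and /u/, so it voices to [g]. /oakaipexunpakud/ → oagaibexunpagud.
Rule 3 (intervocalic spirantization): /b/ is a stop between vowels /i/ and /e/, so it spirantizes to the fricative [v]. /oagaibexunpagud/ → oagaivexunpagud.
Rule 4 (nasal place assimilation): /n/ precedes the labial consonant /p/, so it assimilates in place to [m]. /oagaivexunpagud/ → oagaivexumpagud.
Rule 5 (final devoicing): /d/ is a voiced stop in word-final position, so it devoices to [t]. /oagaivexumpagud/ → oagaivexumpagut.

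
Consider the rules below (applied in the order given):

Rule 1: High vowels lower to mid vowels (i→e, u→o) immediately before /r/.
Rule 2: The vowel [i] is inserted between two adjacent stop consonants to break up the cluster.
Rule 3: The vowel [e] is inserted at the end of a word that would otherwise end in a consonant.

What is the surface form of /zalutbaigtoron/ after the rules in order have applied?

Rule 1 (pre-rhotic lowering): no segment meets the environment; /zalutbaigtoron/ is unchanged.
Rule 2 (stop-cluster i-epenthesis): /t/ and /b/ form a stop–stop cluster, so [i] is inserted between them. /g/ and /t/ form a stop–stop cluster, so [i] is inserted between them. /zalutbaigtoron/ → zalutibaigitoron.
Rule 3 (final e-epenthesis): the form ends in the consonant /n/, so [e] is inserted word-finally. /zalutibaigitoron/ → zalutibaigitorone.

zalutibaigitorone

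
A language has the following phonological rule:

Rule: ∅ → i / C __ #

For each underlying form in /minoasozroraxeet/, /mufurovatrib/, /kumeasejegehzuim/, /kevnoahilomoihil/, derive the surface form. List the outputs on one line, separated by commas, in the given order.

minoasozroraxeeti, mufurovatribi, kumeasejegehzuimi, kevnoahilomoihili

/minoasozroraxeet/: the form ends in the consonant /t/, so [i] is inserted word-finally. → [minoasozroraxeeti].
/mufurovatrib/: the form ends in the consonant /b/, so [i] is inserted word-finally. → [mufurovatribi].
/kumeasejegehzuim/: the form ends in the consonant /m/, so [i] is inserted word-finally. → [kumeasejegehzuimi].
/kevnoahilomoihil/: the form ends in the consonant /l/, so [i] is inserted word-finally. → [kevnoahilomoihili].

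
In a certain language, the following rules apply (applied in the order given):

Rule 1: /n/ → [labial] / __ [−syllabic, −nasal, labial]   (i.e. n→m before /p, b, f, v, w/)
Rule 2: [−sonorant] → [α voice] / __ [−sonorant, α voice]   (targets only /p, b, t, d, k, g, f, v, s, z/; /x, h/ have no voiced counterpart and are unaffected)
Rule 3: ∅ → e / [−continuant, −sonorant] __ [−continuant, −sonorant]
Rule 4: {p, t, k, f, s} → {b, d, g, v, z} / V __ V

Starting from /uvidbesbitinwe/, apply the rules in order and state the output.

Rule 1 (nasal place assimilation): /n/ precedes the labial consonant /w/, so it assimilates in place to [m]. /uvidbesbitinwe/ → uvidbesbitimwe.
Rule 2 (regressive voicing assimilation): /s/ precedes the voiced obstruent /b/, so it voices to [z] by assimilation. /uvidbesbitimwe/ → uvidbezbitimwe.
Rule 3 (stop-cluster e-epenthesis): /d/ and /b/ form a stop–stop cluster, so [e] is inserted between them. /uvidbezbitimwe/ → uvidebezbitimwe.
Rule 4 (intervocalic voicing): /t/ is a voiceless obstruent between vowels /i/ and /i/, so it voices to [d]. /uvidebezbitimwe/ → uvidebezbidimwe.

uvidebezbidimwe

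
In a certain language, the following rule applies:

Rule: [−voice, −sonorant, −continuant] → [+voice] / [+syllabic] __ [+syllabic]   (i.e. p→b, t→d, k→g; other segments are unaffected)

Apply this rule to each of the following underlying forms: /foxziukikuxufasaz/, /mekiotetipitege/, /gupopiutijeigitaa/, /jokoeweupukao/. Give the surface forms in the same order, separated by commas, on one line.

foxziugiguxufasaz, megiodedibidege, gubobiudijeigidaa, jogoeweubugao

/foxziukikuxufasaz/: /k/ is a voiceless stop between vowels /u/ and /i/, so it voices to [g]. /k/ is a voiceless stop between vowels /i/ and /u/, so it voices to [g]. → [foxziugiguxufasaz].
/mekiotetipitege/: /k/ is a voiceless stop between vowels /e/ and /i/, so it voices to [g]. /t/ is a voiceless stop between vowels /o/ and /e/, so it voices to [d]. /t/ is a voiceless stop between vowels /e/ and /i/, so it voices to [d]. /p/ is a voiceless stop between vowels /i/ and /i/, so it voices to [b]. /t/ is a voiceless stop between vowels /i/ and /e/, so it voices to [d]. → [megiodedibidege].
/gupopiutijeigitaa/: /p/ is a voiceless stop between vowels /u/ and /o/, so it voices to [b]. /p/ is a voiceless stop between vowels /o/ and /i/, so it voices to [b]. /t/ is a voiceless stop between vowels /u/ and /i/, so it voices to [d]. /t/ is a voiceless stop between vowels /i/ and /a/, so it voices to [d]. → [gubobiudijeigidaa].
/jokoeweupukao/: /k/ is a voiceless stop between vowels /o/ and /o/, so it voices to [g]. /p/ is a voiceless stop between vowels /u/ and /u/, so it voices to [b]. /k/ is a voiceless stop between vowels /u/ and /a/, so it voices to [g]. → [jogoeweubugao].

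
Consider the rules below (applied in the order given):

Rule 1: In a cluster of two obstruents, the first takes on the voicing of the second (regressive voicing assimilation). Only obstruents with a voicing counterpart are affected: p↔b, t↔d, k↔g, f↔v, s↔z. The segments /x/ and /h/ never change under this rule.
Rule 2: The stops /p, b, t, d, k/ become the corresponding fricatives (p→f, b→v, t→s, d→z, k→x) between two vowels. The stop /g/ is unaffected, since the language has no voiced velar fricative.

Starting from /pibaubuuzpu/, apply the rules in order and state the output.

pivauvuuspu

Rule 1 (regressive voicing assimilation): /z/ precedes the voiceless obstruent /p/, so it devoices to [s] by assimilation. /pibaubuuzpu/ → pibaubuuspu.
Rule 2 (intervocalic spirantization): /b/ is a stop between vowels /i/ and /a/, so it spirantizes to the fricative [v]. /b/ is a stop between vowels /u/ and /u/, so it spirantizes to the fricative [v]. /pibaubuuspu/ → pivauvuuspu.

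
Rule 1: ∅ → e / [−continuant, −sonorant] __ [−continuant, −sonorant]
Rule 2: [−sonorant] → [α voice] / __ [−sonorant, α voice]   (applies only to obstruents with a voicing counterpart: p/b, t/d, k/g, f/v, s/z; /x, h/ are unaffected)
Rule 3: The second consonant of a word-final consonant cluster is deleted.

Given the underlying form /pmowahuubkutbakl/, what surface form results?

pmowahuubekutebak

Rule 1 (stop-cluster e-epenthesis): /b/ and /k/ form a stop–stop cluster, so [e] is inserted between them. /t/ and /b/ form a stop–stop cluster, so [e] is inserted between them. /pmowahuubkutbakl/ → pmowahuubekutebakl.
Rule 2 (regressive voicing assimilation): no segment meets the environment; /pmowahuubekutebakl/ is unchanged.
Rule 3 (final cluster simplification): /l/ is the second consonant of a word-final cluster /kl/, so it deletes. /pmowahuubekutebakl/ → pmowahuubekutebak.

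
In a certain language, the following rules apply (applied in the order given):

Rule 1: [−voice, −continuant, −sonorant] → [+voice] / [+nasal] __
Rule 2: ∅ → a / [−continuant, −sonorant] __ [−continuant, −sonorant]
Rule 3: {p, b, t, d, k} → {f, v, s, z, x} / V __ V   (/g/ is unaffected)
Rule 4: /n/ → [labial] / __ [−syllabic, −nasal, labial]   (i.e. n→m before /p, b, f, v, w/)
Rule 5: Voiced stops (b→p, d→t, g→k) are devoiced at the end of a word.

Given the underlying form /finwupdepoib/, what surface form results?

fimwufazefoip

Rule 1 (post-nasal voicing): no segment meets the environment; /finwupdepoib/ is unchanged.
Rule 2 (stop-cluster a-epenthesis): /p/ and /d/ form a stop–stop cluster, so [a] is inserted between them. /finwupdepoib/ → finwupadepoib.
Rule 3 (intervocalic spirantization): /p/ is a stop between vowels /u/ and /a/, so it spirantizes to the fricative [f]. /d/ is a stop between vowels /a/ and /e/, so it spirantizes to the fricative [z]. /p/ is a stop between vowels /e/ and /o/, so it spirantizes to the fricative [f]. /finwupadepoib/ → finwufazefoib.
Rule 4 (nasal place assimilation): /n/ precedes the labial consonant /w/, so it assimilates in place to [m]. /finwufazefoib/ → fimwufazefoib.
Rule 5 (final devoicing): /b/ is a voiced stop in word-final position, so it devoices to [p]. /fimwufazefoib/ → fimwufazefoip.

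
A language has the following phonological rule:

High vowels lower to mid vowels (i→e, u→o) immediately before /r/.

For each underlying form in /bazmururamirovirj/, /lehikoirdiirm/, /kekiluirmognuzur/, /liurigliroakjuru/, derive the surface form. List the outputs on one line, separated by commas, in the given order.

bazmororameroverj, lehikoerdierm, kekiluermognuzor, liorigleroakjoru

/bazmururamirovirj/: /u/ is a high vowel immediately before /r/, so it lowers to [o]. /u/ is a high vowel immediately before /r/, so it lowers to [o]. /i/ is a high vowel immediately before /r/, so it lowers to [e]. /i/ is a high vowel immediately before /r/, so it lowers to [e]. → [bazmororameroverj].
/lehikoirdiirm/: /i/ is a high vowel immediately before /r/, so it lowers to [e]. /i/ is a high vowel immediately before /r/, so it lowers to [e]. → [lehikoerdierm].
/kekiluirmognuzur/: /i/ is a high vowel immediately before /r/, so it lowers to [e]. /u/ is a high vowel immediately before /r/, so it lowers to [o]. → [kekiluermognuzor].
/liurigliroakjuru/: /u/ is a high vowel immediately before /r/, so it lowers to [o]. /i/ is a high vowel immediately before /r/, so it lowers to [e]. /u/ is a high vowel immediately before /r/, so it lowers to [o]. → [liorigleroakjoru].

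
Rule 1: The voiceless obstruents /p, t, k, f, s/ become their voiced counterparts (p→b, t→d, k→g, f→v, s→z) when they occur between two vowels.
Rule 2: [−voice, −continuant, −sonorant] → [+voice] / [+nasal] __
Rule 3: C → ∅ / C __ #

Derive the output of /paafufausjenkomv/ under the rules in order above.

Rule 1 (intervocalic voicing): /f/ is a voiceless obstruent between vowels /a/ and /u/, so it voices to [v]. /f/ is a voiceless obstruent between vowels /u/ and /a/, so it voices to [v]. /paafufausjenkomv/ → paavuvausjenkomv.
Rule 2 (post-nasal voicing): /k/ is a voiceless stop immediately after the nasal /n/, so it voices to [g]. /paavuvausjenkomv/ → paavuvausjengomv.
Rule 3 (final cluster simplification): /v/ is the second consonant of a word-final cluster /mv/, so it deletes. /paavuvausjengomv/ → paavuvausjengom.

paavuvausjengom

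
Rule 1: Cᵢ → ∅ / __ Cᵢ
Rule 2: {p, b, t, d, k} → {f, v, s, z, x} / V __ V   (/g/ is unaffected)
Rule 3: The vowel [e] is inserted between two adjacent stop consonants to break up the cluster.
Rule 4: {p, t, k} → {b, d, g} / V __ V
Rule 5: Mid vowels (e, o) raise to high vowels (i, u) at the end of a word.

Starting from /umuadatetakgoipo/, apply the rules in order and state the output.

Rule 1 (degemination): no segment meets the environment; /umuadatetakgoipo/ is unchanged.
Rule 2 (intervocalic spirantization): /d/ is a stop between vowels /a/ and /a/, so it spirantizes to the fricative [z]. /t/ is a stop between vowels /a/ and /e/, so it spirantizes to the fricative [s]. /t/ is a stop between vowels /e/ and /a/, so it spirantizes to the fricative [s]. /p/ is a stop between vowels /i/ and /o/, so it spirantizes to the fricative [f]. /umuadatetakgoipo/ → umuazasesakgoifo.
Rule 3 (stop-cluster e-epenthesis): /k/ and /g/ form a stop–stop cluster, so [e] is inserted between them. /umuazasesakgoifo/ → umuazasesakegoifo.
Rule 4 (intervocalic voicing): /k/ is a voiceless stop between vowels /a/ and /e/, so it voices to [g]. /umuazasesakegoifo/ → umuazasesagegoifo.
Rule 5 (final vowel raising): /o/ is a mid vowel in word-final position, so it raises to [u]. /umuazasesagegoifo/ → umuazasesagegoifu.

umuazasesagegoifu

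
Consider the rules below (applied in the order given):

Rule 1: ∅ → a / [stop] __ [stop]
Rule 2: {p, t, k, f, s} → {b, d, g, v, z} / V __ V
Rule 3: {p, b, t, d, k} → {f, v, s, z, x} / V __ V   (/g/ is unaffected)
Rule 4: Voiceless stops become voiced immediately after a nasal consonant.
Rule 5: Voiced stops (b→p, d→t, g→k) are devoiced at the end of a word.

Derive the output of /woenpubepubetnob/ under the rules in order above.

Rule 1 (stop-cluster a-epenthesis): no segment meets the environment; /woenpubepubetnob/ is unchanged.
Rule 2 (intervocalic voicing): /p/ is a voiceless obstruent between vowels /e/ and /u/, so it voices to [b]. /woenpubepubetnob/ → woenpubebubetnob.
Rule 3 (intervocalic spirantization): /b/ is a stop between vowels /u/ and /e/, so it spirantizes to the fricative [v]. /b/ is a stop between vowels /e/ and /u/, so it spirantizes to the fricative [v]. /b/ is a stop between vowels /u/ and /e/, so it spirantizes to the fricative [v]. /woenpubebubetnob/ → woenpuvevuvetnob.
Rule 4 (post-nasal voicing): /p/ is a voiceless stop immediately after the nasal /n/, so it voices to [b]. /woenpuvevuvetnob/ → woenbuvevuvetnob.
Rule 5 (final devoicing): /b/ is a voiced stop in word-final position, so it devoices to [p]. /woenbuvevuvetnob/ → woenbuvevuvetnop.

woenbuvevuvetnop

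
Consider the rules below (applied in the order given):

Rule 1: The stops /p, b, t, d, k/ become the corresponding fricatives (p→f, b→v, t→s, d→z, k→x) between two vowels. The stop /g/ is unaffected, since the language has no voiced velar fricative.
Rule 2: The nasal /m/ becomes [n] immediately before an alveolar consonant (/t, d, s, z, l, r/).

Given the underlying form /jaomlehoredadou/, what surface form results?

Rule 1 (intervocalic spirantization): /d/ is a stop between vowels /e/ and /a/, so it spirantizes to the fricative [z]. /d/ is a stop between vowels /a/ and /o/, so it spirantizes to the fricative [z]. /jaomlehoredadou/ → jaomlehorezazou.
Rule 2 (nasal place assimilation): /m/ precedes the alveolar consonant /l/, so it assimilates in place to [n]. /jaomlehorezazou/ → jaonlehorezazou.

jaonlehorezazou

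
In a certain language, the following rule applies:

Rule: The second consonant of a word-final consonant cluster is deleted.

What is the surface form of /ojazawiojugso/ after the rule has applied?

No segment of /ojazawiojugso/ meets the structural description of the rule, so the form surfaces unchanged.

ojazawiojugso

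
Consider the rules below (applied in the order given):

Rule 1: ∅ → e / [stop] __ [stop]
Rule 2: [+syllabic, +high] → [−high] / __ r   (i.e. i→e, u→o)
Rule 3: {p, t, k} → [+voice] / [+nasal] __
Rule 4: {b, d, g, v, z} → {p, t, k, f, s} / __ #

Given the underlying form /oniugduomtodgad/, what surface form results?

oniugeduomdodegat

Rule 1 (stop-cluster e-epenthesis): /g/ and /d/ form a stop–stop cluster, so [e] is inserted between them. /d/ and /g/ form a stop–stop cluster, so [e] is inserted between them. /oniugduomtodgad/ → oniugeduomtodegad.
Rule 2 (pre-rhotic lowering): no segment meets the environment; /oniugeduomtodegad/ is unchanged.
Rule 3 (post-nasal voicing): /t/ is a voiceless stop immediately after the nasal /m/, so it voices to [d]. /oniugeduomtodegad/ → oniugeduomdodegad.
Rule 4 (final devoicing): /d/ is a voiced obstruent in word-final position, so it devoices to [t]. /oniugeduomdodegad/ → oniugeduomdodegat.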